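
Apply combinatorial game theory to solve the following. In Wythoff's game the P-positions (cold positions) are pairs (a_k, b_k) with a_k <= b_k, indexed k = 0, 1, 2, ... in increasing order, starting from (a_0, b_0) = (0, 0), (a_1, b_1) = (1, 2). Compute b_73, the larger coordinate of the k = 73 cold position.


By Wythoff's theorem, a_k = floor(k * phi) and b_k = floor(k * phi^2) = a_k + k, where phi = (1 + sqrt(5))/2 is the golden ratio.
phi = (1 + sqrt(5))/2 = 1.618034
phi^2 = phi + 1 = 2.618034
k = 73
k * phi^2 = 73 * 2.618034 = 191.116481
b_73 = floor(k * phi^2) = 191 (check: a_73 + k = 118 + 73 = 191)

191


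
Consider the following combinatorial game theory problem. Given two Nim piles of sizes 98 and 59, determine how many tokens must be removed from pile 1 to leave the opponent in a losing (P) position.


Piles: 98 and 59
Current XOR: 98 XOR 59 = 89 (non-zero, so this is an N-position).
To make the XOR zero, we need to find a move that balances the piles.
For pile 1 (size 98): target = 98 XOR 89 = 59
We reduce pile 1 from 98 to 59.
Tokens removed: 98 - 59 = 39
Verification: 59 XOR 59 = 0

39


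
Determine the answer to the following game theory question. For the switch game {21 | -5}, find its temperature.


The game is {21 | -5}, a switch {a | b} with numbers a > b.
Cooling {a | b} by t gives {a - t | b + t}, which stops being hot when a - t = b + t, i.e. at t = (a - b)/2. So the temperature of a switch is (a - b)/2.
Temperature = (Left option - Right option) / 2
= (21 - (-5)) / 2
= 26 / 2
= 13

13


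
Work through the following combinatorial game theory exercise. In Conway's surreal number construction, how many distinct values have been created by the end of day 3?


Day 0: {|} = 0 is born. Count = 1.
Day n: the number of surreal numbers born by day n is 2^(n+1) - 1.
By day 0: 2^1 - 1 = 1
By day 1: 2^2 - 1 = 3
By day 2: 2^3 - 1 = 7
By day 3: 2^4 - 1 = 15
By day 3: 15 surreal numbers.

15


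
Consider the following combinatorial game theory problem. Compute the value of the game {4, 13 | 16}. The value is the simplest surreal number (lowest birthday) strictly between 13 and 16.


Left options: {4, 13}, max = 13
Right options: {16}, min = 16
All options are numbers and max(Left) < min(Right), so by the simplicity theorem the value is the simplest (earliest-born) number strictly between 13 and 16.
Integers 14 through 15 all lie strictly between 13 and 16.
Among integers, the simplest (lowest birthday = smallest |n|; 0 is born on day 0, +-n on day n) is 14.
No non-integer in the interval can be simpler: if x is a non-integer in the interval, then floor(x) or ceil(x) also lies in the interval (the interval contains an integer), and both are proper prefixes of x's sign expansion, i.e. born earlier. So the game value is 14.
Game value = 14

14


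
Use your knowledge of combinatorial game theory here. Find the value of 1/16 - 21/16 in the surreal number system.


x = 1/16, y = 21/16
Converting to common denominator: 16
x = 1/16, y = 21/16
x - y = 1/16 - 21/16 = -5/4

-5/4


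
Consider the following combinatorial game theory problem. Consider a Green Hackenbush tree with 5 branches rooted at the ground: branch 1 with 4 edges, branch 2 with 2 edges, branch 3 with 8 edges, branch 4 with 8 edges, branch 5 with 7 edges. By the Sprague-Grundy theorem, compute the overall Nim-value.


The tree has 5 branches from the ground vertex.
In Green Hackenbush, the Nim-value of a simple path of length k is k.
Branch 1: length 4, Nim-value = 4
Branch 2: length 2, Nim-value = 2
Branch 3: length 8, Nim-value = 8
Branch 4: length 8, Nim-value = 8
Branch 5: length 7, Nim-value = 7
Total Nim-value = XOR of all branch values:
0 XOR 4 = 4
4 XOR 2 = 6
6 XOR 8 = 14
14 XOR 8 = 6
6 XOR 7 = 1
Nim-value of the tree = 1

1


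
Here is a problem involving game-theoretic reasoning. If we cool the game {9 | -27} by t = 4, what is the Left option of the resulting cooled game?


Original game: {9 | -27} (a switch {a | b} with a > b).
Cooling by t (for t below the temperature (a - b)/2 = 18) taxes each move by t: {a | b} cooled by t is {a - t | b + t}.
Cooling amount: t = 4
Cooled Left option: 9 - 4 = 5
Cooled Right option: -27 + 4 = -23
Cooled game: {5 | -23}
Left option = 5

5


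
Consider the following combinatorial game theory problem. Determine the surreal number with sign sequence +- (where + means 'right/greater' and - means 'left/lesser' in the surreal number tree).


Sign expansion: +-
Rule: track bounds (lo, hi), initially (-inf, +inf). On '+', the current value becomes lo and we move to the simplest number in (value, hi): value + 1 if hi = +inf, otherwise the midpoint (value + hi)/2. On '-', the current value becomes hi and we move to value - 1 if lo = -inf, otherwise the midpoint (lo + value)/2.
Start at 0.
Step 1: sign = +, move right. Bounds: (0, +inf). Value = 1
Step 2: sign = -, move left. Bounds: (0, 1). Value = 1/2
The surreal number with sign expansion +- is 1/2.

1/2


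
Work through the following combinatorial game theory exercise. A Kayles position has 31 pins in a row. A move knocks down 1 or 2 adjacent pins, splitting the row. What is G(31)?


Kayles: a move removes 1 or 2 adjacent pins from a contiguous row.
Removing pins from a row of k leaves two independent rows (a, b) with a + b = k - 1 (one pin) or a + b = k - 2 (two pins); an end removal gives a = 0.
By Sprague-Grundy, G(k) = mex{ G(a) XOR G(b) } over all these splits. G(0) = 0.
G(1): splits (0,0):0^0=0 -> mex({0}) = 1
G(2): splits (0,1):0^1=1 (0,0):0^0=0 -> mex({0, 1}) = 2
G(3): splits (0,2):0^2=2 (1,1):1^1=0 (0,1):0^1=1 -> mex({0, 1, 2}) = 3
G(4): splits (0,3):0^3=3 (1,2):1^2=3 (0,2):0^2=2 (1,1):1^1=0 -> mex({0, 2, 3}) = 1
G(5): splits (0,4):0^1=1 (1,3):1^3=2 (2,2):2^2=0 (0,3):0^3=3 (1,2):1^2=3 -> mex({0, 1, 2, 3}) = 4
G(6) = mex({0, 1, 2, 4}) = 3
G(7) = mex({0, 1, 3, 4, 5}) = 2
G(8) = mex({0, 2, 3, 5, 6}) = 1
G(9) = mex({0, 1, 2, 3, 6, 7}) = 4
G(10) = mex({0, 1, 3, 4, 5, 7}) = 2
G(11) = mex({0, 1, 2, 3, 4, 5}) = 6
G(12) = mex({0, 1, 2, 3, 5, 6, 7}) = 4
G(13) = mex({0, 2, 3, 4, 6, 7}) = 1
G(14) = mex({0, 1, 4, 5, 6, 7}) = 2
G(15) = mex({0, 1, 2, 3, 4, 5, 6}) = 7
G(16) = mex({0, 2, 3, 5, 6, 7}) = 1
G(17) = mex({0, 1, 2, 3, 5, 6, 7}) = 4
G(18) = mex({0, 1, 2, 4, 5, 6}) = 3
G(19) = mex({0, 1, 3, 4, 5, 7}) = 2
G(20) = mex({0, 2, 3, 4, 5, 6, 7}) = 1
G(21) = mex({0, 1, 2, 3, 5, 6, 7}) = 4
G(22) = mex({0, 1, 2, 3, 4, 5, 7}) = 6
G(23) = mex({0, 1, 2, 3, 4, 5, 6}) = 7
G(24) = mex({0, 1, 2, 3, 5, 6, 7}) = 4
G(25) = mex({0, 2, 3, 4, 6, 7}) = 1
G(26) = mex({0, 1, 3, 4, 5, 6, 7}) = 2
G(27) = mex({0, 1, 2, 3, 4, 5, 6, 7}) = 8
G(28) = mex({0, 1, 2, 3, 4, 6, 7, 8}) = 5
G(29) = mex({0, 1, 2, 3, 5, 6, 7, 8, 9}) = 4
G(30) = mex({0, 1, 2, 3, 4, 5, 6, 9, 10}) = 7
G(31) = mex({0, 1, 3, 4, 5, 7, 10, 11}) = 2
Therefore G(31) = 2.

2


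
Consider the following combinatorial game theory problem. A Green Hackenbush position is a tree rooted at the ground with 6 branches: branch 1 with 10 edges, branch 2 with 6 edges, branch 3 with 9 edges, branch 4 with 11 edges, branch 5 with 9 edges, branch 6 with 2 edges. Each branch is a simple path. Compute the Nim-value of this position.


The tree has 6 branches from the ground vertex.
In Green Hackenbush, the Nim-value of a simple path of length k is k.
Branch 1: length 10, Nim-value = 10
Branch 2: length 6, Nim-value = 6
Branch 3: length 9, Nim-value = 9
Branch 4: length 11, Nim-value = 11
Branch 5: length 9, Nim-value = 9
Branch 6: length 2, Nim-value = 2
Total Nim-value = XOR of all branch values:
0 XOR 10 = 10
10 XOR 6 = 12
12 XOR 9 = 5
5 XOR 11 = 14
14 XOR 9 = 7
7 XOR 2 = 5
Nim-value of the tree = 5

5


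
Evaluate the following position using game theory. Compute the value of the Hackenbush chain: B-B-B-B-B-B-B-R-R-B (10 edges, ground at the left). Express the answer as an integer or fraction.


Edges (from ground): B-B-B-B-B-B-B-R-R-B
By Berlekamp's sign-expansion rule, a Blue-Red Hackenbush stalk has the value of the surreal number whose sign sequence is the edge sequence with B -> + and R -> -.
Sign sequence: +++++++--+
Trace the sign expansion in the surreal number tree, starting from 0:
Edge 1: B (sign +) -> bounds (0, +inf), value = 1
Edge 2: B (sign +) -> bounds (1, +inf), value = 2
Edge 3: B (sign +) -> bounds (2, +inf), value = 3
Edge 4: B (sign +) -> bounds (3, +inf), value = 4
Edge 5: B (sign +) -> bounds (4, +inf), value = 5
Edge 6: B (sign +) -> bounds (5, +inf), value = 6
Edge 7: B (sign +) -> bounds (6, +inf), value = 7
Edge 8: R (sign -) -> bounds (6, 7), value = 13/2
Edge 9: R (sign -) -> bounds (6, 13/2), value = 25/4
Edge 10: B (sign +) -> bounds (25/4, 13/2), value = 51/8
Game value = 51/8

51/8


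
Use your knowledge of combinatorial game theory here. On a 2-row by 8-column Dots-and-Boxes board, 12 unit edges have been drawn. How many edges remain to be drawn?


Grid: 2 x 8 boxes, i.e. 3 rows and 9 columns of dots.
Horizontal edges: (rows + 1) * cols = 3 * 8 = 24
Vertical edges: rows * (cols + 1) = 2 * 9 = 18
Total edges: 24 + 18 = 42
Edges drawn: 12
Remaining: 42 - 12 = 30

30


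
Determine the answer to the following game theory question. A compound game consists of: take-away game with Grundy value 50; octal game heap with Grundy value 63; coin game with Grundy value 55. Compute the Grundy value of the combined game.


By the Sprague-Grundy theorem, the Grundy value of a sum of games is the XOR of individual Grundy values.
take-away game: Grundy value = 50. Running XOR: 0 XOR 50 = 50
octal game heap: Grundy value = 63. Running XOR: 50 XOR 63 = 13
coin game: Grundy value = 55. Running XOR: 13 XOR 55 = 58
The combined Grundy value is 58.

58


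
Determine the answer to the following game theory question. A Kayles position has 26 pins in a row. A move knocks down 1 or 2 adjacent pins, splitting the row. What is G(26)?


Kayles: a move removes 1 or 2 adjacent pins from a contiguous row.
Removing pins from a row of k leaves two independent rows (a, b) with a + b = k - 1 (one pin) or a + b = k - 2 (two pins); an end removal gives a = 0.
By Sprague-Grundy, G(k) = mex{ G(a) XOR G(b) } over all these splits. G(0) = 0.
G(1): splits (0,0):0^0=0 -> mex({0}) = 1
G(2): splits (0,1):0^1=1 (0,0):0^0=0 -> mex({0, 1}) = 2
G(3): splits (0,2):0^2=2 (1,1):1^1=0 (0,1):0^1=1 -> mex({0, 1, 2}) = 3
G(4): splits (0,3):0^3=3 (1,2):1^2=3 (0,2):0^2=2 (1,1):1^1=0 -> mex({0, 2, 3}) = 1
G(5): splits (0,4):0^1=1 (1,3):1^3=2 (2,2):2^2=0 (0,3):0^3=3 (1,2):1^2=3 -> mex({0, 1, 2, 3}) = 4
G(6) = mex({0, 1, 2, 4}) = 3
G(7) = mex({0, 1, 3, 4, 5}) = 2
G(8) = mex({0, 2, 3, 5, 6}) = 1
G(9) = mex({0, 1, 2, 3, 6, 7}) = 4
G(10) = mex({0, 1, 3, 4, 5, 7}) = 2
G(11) = mex({0, 1, 2, 3, 4, 5}) = 6
G(12) = mex({0, 1, 2, 3, 5, 6, 7}) = 4
G(13) = mex({0, 2, 3, 4, 6, 7}) = 1
G(14) = mex({0, 1, 4, 5, 6, 7}) = 2
G(15) = mex({0, 1, 2, 3, 4, 5, 6}) = 7
G(16) = mex({0, 2, 3, 5, 6, 7}) = 1
G(17) = mex({0, 1, 2, 3, 5, 6, 7}) = 4
G(18) = mex({0, 1, 2, 4, 5, 6}) = 3
G(19) = mex({0, 1, 3, 4, 5, 7}) = 2
G(20) = mex({0, 2, 3, 4, 5, 6, 7}) = 1
G(21) = mex({0, 1, 2, 3, 5, 6, 7}) = 4
G(22) = mex({0, 1, 2, 3, 4, 5, 7}) = 6
G(23) = mex({0, 1, 2, 3, 4, 5, 6}) = 7
G(24) = mex({0, 1, 2, 3, 5, 6, 7}) = 4
G(25) = mex({0, 2, 3, 4, 6, 7}) = 1
G(26) = mex({0, 1, 3, 4, 5, 6, 7}) = 2
Therefore G(26) = 2.

2


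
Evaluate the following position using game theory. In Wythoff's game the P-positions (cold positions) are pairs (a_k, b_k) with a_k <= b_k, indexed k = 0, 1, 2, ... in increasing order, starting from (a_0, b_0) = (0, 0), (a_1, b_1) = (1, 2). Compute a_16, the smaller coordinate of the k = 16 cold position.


By Wythoff's theorem, a_k = floor(k * phi) and b_k = floor(k * phi^2) = a_k + k, where phi = (1 + sqrt(5))/2 is the golden ratio.
phi = (1 + sqrt(5))/2 = 1.618034
k = 16
k * phi = 16 * 1.618034 = 25.888544
a_16 = floor(k * phi) = 25

25


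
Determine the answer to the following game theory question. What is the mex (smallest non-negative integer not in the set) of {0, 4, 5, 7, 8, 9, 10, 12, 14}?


Set = {0, 4, 5, 7, 8, 9, 10, 12, 14}
0 is in the set.
1 is NOT in the set. This is the mex.
mex = 1

1


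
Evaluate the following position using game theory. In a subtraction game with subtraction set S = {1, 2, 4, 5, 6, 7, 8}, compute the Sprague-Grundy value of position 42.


The subtraction set is S = {1, 2, 4, 5, 6, 7, 8}.
G(k) = mex{ G(k - s) : s in S, s <= k }. We compute iteratively: G(0) = 0.
G(1) = mex({0}) = 1
G(2) = mex({0, 1}) = 2
G(3) = mex({1, 2}) = 0
G(4) = mex({0, 2}) = 1
G(5) = mex({0, 1}) = 2
G(6) = mex({0, 1, 2}) = 3
G(7) = mex({0, 1, 2, 3}) = 4
G(8) = mex({0, 1, 2, 3, 4}) = 5
G(9) = mex({0, 1, 2, 4, 5}) = 3
G(10) = mex({0, 1, 2, 3, 5}) = 4
G(11) = mex({0, 1, 2, 3, 4}) = 5
G(12) = mex({1, 2, 3, 4, 5}) = 0
G(13) = mex({0, 2, 3, 4, 5}) = 1
G(14) = mex({0, 1, 3, 4, 5}) = 2
G(15) = mex({1, 2, 3, 4, 5}) = 0
G(16) = mex({0, 2, 3, 4, 5}) = 1
G(17) = mex({0, 1, 3, 4, 5}) = 2
G(18) = mex({0, 1, 2, 4, 5}) = 3
G(19) = mex({0, 1, 2, 3, 5}) = 4
Observe that G(12)..G(19) = 0, 1, 2, 0, 1, 2, 3, 4 repeats G(0)..G(7) = 0, 1, 2, 0, 1, 2, 3, 4.
For k >= max(S) = 8, G(k) is determined by the previous 8 values G(k-8)..G(k-1); a window of 8 consecutive values has recurred shifted by 12, so by induction G(k + 12) = G(k) for all k >= 0: the sequence is periodic from the start with period 12.
One period: G(0..11) = 0, 1, 2, 0, 1, 2, 3, 4, 5, 3, 4, 5.
42 mod 12 = 6, so G(42) = G(6) = 3.

3


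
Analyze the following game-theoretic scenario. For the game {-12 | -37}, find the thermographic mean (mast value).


Game = {-12 | -37}, a switch {a | b} with numbers a > b.
Its thermograph has left wall a - t and right wall b + t, which meet at t = (a - b)/2, where both equal (a + b)/2. So the mast (mean value) is at (a + b)/2.
Mean = (-12 + (-37))/2 = -49/2 = -49/2

-49/2


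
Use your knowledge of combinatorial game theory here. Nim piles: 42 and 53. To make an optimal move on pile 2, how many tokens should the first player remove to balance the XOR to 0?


Piles: 42 and 53
Current XOR: 42 XOR 53 = 31 (non-zero, so this is an N-position).
To make the XOR zero, we need to find a move that balances the piles.
For pile 2 (size 53): target = 53 XOR 31 = 42
We reduce pile 2 from 53 to 42.
Tokens removed: 53 - 42 = 11
Verification: 42 XOR 42 = 0

11


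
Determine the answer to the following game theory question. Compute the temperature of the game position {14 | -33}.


The game is {14 | -33}, a switch {a | b} with numbers a > b.
Cooling {a | b} by t gives {a - t | b + t}, which stops being hot when a - t = b + t, i.e. at t = (a - b)/2. So the temperature of a switch is (a - b)/2.
Temperature = (Left option - Right option) / 2
= (14 - (-33)) / 2
= 47 / 2
= 47/2

47/2


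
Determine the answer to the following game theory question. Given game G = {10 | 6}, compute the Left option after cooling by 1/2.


Original game: {10 | 6} (a switch {a | b} with a > b).
Cooling by t (for t below the temperature (a - b)/2 = 2) taxes each move by t: {a | b} cooled by t is {a - t | b + t}.
Cooling amount: t = 1/2
Cooled Left option: 10 - 1/2 = 19/2
Cooled Right option: 6 + 1/2 = 13/2
Cooled game: {19/2 | 13/2}
Left option = 19/2

19/2


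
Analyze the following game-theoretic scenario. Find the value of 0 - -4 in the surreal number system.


x = 0, y = -4
x - y = 0 - -4 = 4

4


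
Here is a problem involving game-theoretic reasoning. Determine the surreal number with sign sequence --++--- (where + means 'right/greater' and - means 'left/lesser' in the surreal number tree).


Sign expansion: --++---
Rule: track bounds (lo, hi), initially (-inf, +inf). On '+', the current value becomes lo and we move to the simplest number in (value, hi): value + 1 if hi = +inf, otherwise the midpoint (value + hi)/2. On '-', the current value becomes hi and we move to value - 1 if lo = -inf, otherwise the midpoint (lo + value)/2.
Start at 0.
Step 1: sign = -, move left. Bounds: (-inf, 0). Value = -1
Step 2: sign = -, move left. Bounds: (-inf, -1). Value = -2
Step 3: sign = +, move right. Bounds: (-2, -1). Value = -3/2
Step 4: sign = +, move right. Bounds: (-3/2, -1). Value = -5/4
Step 5: sign = -, move left. Bounds: (-3/2, -5/4). Value = -11/8
Step 6: sign = -, move left. Bounds: (-3/2, -11/8). Value = -23/16
Step 7: sign = -, move left. Bounds: (-3/2, -23/16). Value = -47/32
The surreal number with sign expansion --++--- is -47/32.

-47/32


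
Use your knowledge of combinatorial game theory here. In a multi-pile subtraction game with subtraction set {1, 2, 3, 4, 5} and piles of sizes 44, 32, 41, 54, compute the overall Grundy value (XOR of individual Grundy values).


Subtraction set: {1, 2, 3, 4, 5}
For this subtraction set, G(n) = n mod 6 (period = max + 1 = 6).
Pile 1 (size 44): G(44) = 44 mod 6 = 2
Pile 2 (size 32): G(32) = 32 mod 6 = 2
Pile 3 (size 41): G(41) = 41 mod 6 = 5
Pile 4 (size 54): G(54) = 54 mod 6 = 0
Total Grundy value = XOR of all: 2 XOR 2 XOR 5 XOR 0 = 5

5


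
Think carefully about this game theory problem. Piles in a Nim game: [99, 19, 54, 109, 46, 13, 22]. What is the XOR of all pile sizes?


We need the XOR (exclusive or) of all pile sizes.
After XOR-ing pile 1 (size 99): 0 XOR 99 = 99
After XOR-ing pile 2 (size 19): 99 XOR 19 = 112
After XOR-ing pile 3 (size 54): 112 XOR 54 = 70
After XOR-ing pile 4 (size 109): 70 XOR 109 = 43
After XOR-ing pile 5 (size 46): 43 XOR 46 = 5
After XOR-ing pile 6 (size 13): 5 XOR 13 = 8
After XOR-ing pile 7 (size 22): 8 XOR 22 = 30
The Nim-value of this position is 30.

30


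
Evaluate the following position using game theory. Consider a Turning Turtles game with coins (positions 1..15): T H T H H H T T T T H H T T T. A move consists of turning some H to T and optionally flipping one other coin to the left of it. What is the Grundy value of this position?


Coins: T H T H H H T T T T H H T T T
Key fact: a single head at position k behaves exactly like a Nim heap of size k (turning it to T and optionally flipping a coin at j < k corresponds to moving the heap from k to j, or to 0), and heads combine as a disjunctive sum (two heads at the same place would cancel, matching j XOR j = 0). So the Nim-value is the XOR of the 1-indexed positions of the heads.
Face-up positions (1-indexed): [2, 4, 5, 6, 11, 12]
XOR 0 with 2: 0 XOR 2 = 2
XOR 2 with 4: 2 XOR 4 = 6
XOR 6 with 5: 6 XOR 5 = 3
XOR 3 with 6: 3 XOR 6 = 5
XOR 5 with 11: 5 XOR 11 = 14
XOR 14 with 12: 14 XOR 12 = 2
Nim-value = 2

2


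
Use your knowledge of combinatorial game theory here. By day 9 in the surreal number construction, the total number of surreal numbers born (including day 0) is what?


Day 0: {|} = 0 is born. Count = 1.
Day n: the number of surreal numbers born by day n is 2^(n+1) - 1.
By day 0: 2^1 - 1 = 1
By day 1: 2^2 - 1 = 3
By day 2: 2^3 - 1 = 7
By day 3: 2^4 - 1 = 15
By day 4: 2^5 - 1 = 31
By day 5: 2^6 - 1 = 63
By day 6: 2^7 - 1 = 127
By day 7: 2^8 - 1 = 255
By day 8: 2^9 - 1 = 511
By day 9: 2^10 - 1 = 1023
By day 9: 1023 surreal numbers.

1023


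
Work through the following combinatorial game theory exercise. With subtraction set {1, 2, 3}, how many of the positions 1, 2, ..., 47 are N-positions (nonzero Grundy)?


Subtraction set S = {1, 2, 3}, so G(n) = n mod 4.
G(n) = 0 when n is a multiple of 4.
Multiples of 4 in [1, 47]: 11
N-positions (nonzero Grundy) = 47 - 11 = 36

36


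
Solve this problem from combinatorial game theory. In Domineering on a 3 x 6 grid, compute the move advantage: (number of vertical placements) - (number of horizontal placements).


Board is 3 x 6 (rows x cols).
Left (vertical) placements: (rows-1) * cols = 2 * 6 = 12
Right (horizontal) placements: rows * (cols-1) = 3 * 5 = 15
Advantage = Left - Right = 12 - 15 = -3

-3


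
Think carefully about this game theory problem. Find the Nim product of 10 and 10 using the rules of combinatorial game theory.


Nim multiplication is bilinear over XOR: (u XOR v) * w = (u*w) XOR (v*w).
So we split each operand into its bit components and XOR the pairwise Nim products.
10 = 2 + 8 (as XOR of powers of 2).
10 = 2 + 8 (as XOR of powers of 2).
Using the standard Nim-product table on single bits:
  2*2 = 3,   2*4 = 8,   2*8 = 12,
  4*4 = 6,   4*8 = 11,  8*8 = 13,
and  1*x = x (identity), k*l = l*k (commutative).
Pairwise Nim products:
  2 * 2 = 3
  2 * 8 = 12
  8 * 2 = 12
  8 * 8 = 13
XOR them: 3 XOR 12 XOR 12 XOR 13 = 14.
Result: 10 * 10 = 14 (in Nim).

14


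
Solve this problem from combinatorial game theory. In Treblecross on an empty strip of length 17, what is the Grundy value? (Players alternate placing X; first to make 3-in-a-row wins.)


Treblecross: place X on empty cells; 3-in-a-row wins.
Playing within two cells of an existing X lets the opponent win at once, so sensible play treats the cells i-2..i+2 around each X as dead. The player left with no safe cell loses, so this is a normal-play take-away game on strips of safe cells.
Placing X at cell i (0-indexed) of a strip of k safe cells leaves independent strips of sizes max(0, i-2) and max(0, k-i-3). Hence G(k) = mex{ G(max(0,i-2)) XOR G(max(0,k-i-3)) : 0 <= i < k }, with G(0) = 0.
G(1): splits (0,0):0^0=0 -> mex({0}) = 1
G(2): splits (0,0):0^0=0 -> mex({0}) = 1
G(3): splits (0,0):0^0=0 -> mex({0}) = 1
G(4): splits (0,1):0^1=1 (0,0):0^0=0 -> mex({0, 1}) = 2
G(5): splits (0,2):0^1=1 (0,1):0^1=1 (0,0):0^0=0 -> mex({0, 1}) = 2
G(6) = mex({1}) = 0
G(7) = mex({0, 1, 2}) = 3
G(8) = mex({0, 1, 2}) = 3
G(9) = mex({0, 2}) = 1
G(10) = mex({0, 2, 3}) = 1
G(11) = mex({0, 3}) = 1
G(12) = mex({1, 3}) = 0
G(13) = mex({0, 1, 2, 3}) = 4
G(14) = mex({0, 1, 2}) = 3
G(15) = mex({0, 1, 2}) = 3
G(16) = mex({0, 1, 2, 4}) = 3
G(17) = mex({0, 1, 3, 4}) = 2
Therefore G(17) = 2.

2


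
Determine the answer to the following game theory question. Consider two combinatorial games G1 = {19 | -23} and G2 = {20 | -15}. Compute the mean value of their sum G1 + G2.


G1 = {19 | -23}, G2 = {20 | -15}
Each is a switch {a | b} with numbers a > b; its mean value is (a + b)/2, and mean value is additive over game sums: m(G1 + G2) = m(G1) + m(G2).
Mean of G1 = (19 + (-23))/2 = -4/2 = -2
Mean of G2 = (20 + (-15))/2 = 5/2 = 5/2
Mean of G1 + G2 = -2 + 5/2 = 1/2

1/2


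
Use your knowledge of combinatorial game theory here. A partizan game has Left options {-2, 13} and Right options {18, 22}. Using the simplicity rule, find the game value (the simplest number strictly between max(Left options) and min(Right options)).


Left options: {-2, 13}, max = 13
Right options: {18, 22}, min = 18
All options are numbers and max(Left) < min(Right), so by the simplicity theorem the value is the simplest (earliest-born) number strictly between 13 and 18.
Integers 14 through 17 all lie strictly between 13 and 18.
Among integers, the simplest (lowest birthday = smallest |n|; 0 is born on day 0, +-n on day n) is 14.
No non-integer in the interval can be simpler: if x is a non-integer in the interval, then floor(x) or ceil(x) also lies in the interval (the interval contains an integer), and both are proper prefixes of x's sign expansion, i.e. born earlier. So the game value is 14.
Game value = 14

14


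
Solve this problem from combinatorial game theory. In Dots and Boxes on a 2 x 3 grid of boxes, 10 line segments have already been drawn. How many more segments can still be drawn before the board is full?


Grid: 2 x 3 boxes, i.e. 3 rows and 4 columns of dots.
Horizontal edges: (rows + 1) * cols = 3 * 3 = 9
Vertical edges: rows * (cols + 1) = 2 * 4 = 8
Total edges: 9 + 8 = 17
Edges drawn: 10
Remaining: 17 - 10 = 7

7


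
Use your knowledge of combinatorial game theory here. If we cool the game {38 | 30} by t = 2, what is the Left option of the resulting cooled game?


Original game: {38 | 30} (a switch {a | b} with a > b).
Cooling by t (for t below the temperature (a - b)/2 = 4) taxes each move by t: {a | b} cooled by t is {a - t | b + t}.
Cooling amount: t = 2
Cooled Left option: 38 - 2 = 36
Cooled Right option: 30 + 2 = 32
Cooled game: {36 | 32}
Left option = 36

36


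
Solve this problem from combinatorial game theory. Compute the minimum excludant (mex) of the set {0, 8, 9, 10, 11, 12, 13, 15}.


Set = {0, 8, 9, 10, 11, 12, 13, 15}
0 is in the set.
1 is NOT in the set. This is the mex.
mex = 1

1


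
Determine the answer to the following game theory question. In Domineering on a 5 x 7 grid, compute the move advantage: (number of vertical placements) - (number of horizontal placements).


Board is 5 x 7 (rows x cols).
Left (vertical) placements: (rows-1) * cols = 4 * 7 = 28
Right (horizontal) placements: rows * (cols-1) = 5 * 6 = 30
Advantage = Left - Right = 28 - 30 = -2

-2


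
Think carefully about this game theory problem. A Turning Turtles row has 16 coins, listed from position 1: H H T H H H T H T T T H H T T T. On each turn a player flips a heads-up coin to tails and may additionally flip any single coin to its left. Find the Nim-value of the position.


Coins: H H T H H H T H T T T H H T T T
Key fact: a single head at position k behaves exactly like a Nim heap of size k (turning it to T and optionally flipping a coin at j < k corresponds to moving the heap from k to j, or to 0), and heads combine as a disjunctive sum (two heads at the same place would cancel, matching j XOR j = 0). So the Nim-value is the XOR of the 1-indexed positions of the heads.
Face-up positions (1-indexed): [1, 2, 4, 5, 6, 8, 12, 13]
XOR 0 with 1: 0 XOR 1 = 1
XOR 1 with 2: 1 XOR 2 = 3
XOR 3 with 4: 3 XOR 4 = 7
XOR 7 with 5: 7 XOR 5 = 2
XOR 2 with 6: 2 XOR 6 = 4
XOR 4 with 8: 4 XOR 8 = 12
XOR 12 with 12: 12 XOR 12 = 0
XOR 0 with 13: 0 XOR 13 = 13
Nim-value = 13

13


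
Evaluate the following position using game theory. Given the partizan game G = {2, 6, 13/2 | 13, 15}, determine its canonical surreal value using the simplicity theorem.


Left options: {2, 6, 13/2}, max = 13/2
Right options: {13, 15}, min = 13
All options are numbers and max(Left) < min(Right), so by the simplicity theorem the value is the simplest (earliest-born) number strictly between 13/2 and 13.
Integers 7 through 12 all lie strictly between 13/2 and 13.
Among integers, the simplest (lowest birthday = smallest |n|; 0 is born on day 0, +-n on day n) is 7.
No non-integer in the interval can be simpler: if x is a non-integer in the interval, then floor(x) or ceil(x) also lies in the interval (the interval contains an integer), and both are proper prefixes of x's sign expansion, i.e. born earlier. So the game value is 7.
Game value = 7

7


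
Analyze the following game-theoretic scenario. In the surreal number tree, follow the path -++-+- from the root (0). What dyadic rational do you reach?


Sign expansion: -++-+-
Rule: track bounds (lo, hi), initially (-inf, +inf). On '+', the current value becomes lo and we move to the simplest number in (value, hi): value + 1 if hi = +inf, otherwise the midpoint (value + hi)/2. On '-', the current value becomes hi and we move to value - 1 if lo = -inf, otherwise the midpoint (lo + value)/2.
Start at 0.
Step 1: sign = -, move left. Bounds: (-inf, 0). Value = -1
Step 2: sign = +, move right. Bounds: (-1, 0). Value = -1/2
Step 3: sign = +, move right. Bounds: (-1/2, 0). Value = -1/4
Step 4: sign = -, move left. Bounds: (-1/2, -1/4). Value = -3/8
Step 5: sign = +, move right. Bounds: (-3/8, -1/4). Value = -5/16
Step 6: sign = -, move left. Bounds: (-3/8, -5/16). Value = -11/32
The surreal number with sign expansion -++-+- is -11/32.

-11/32


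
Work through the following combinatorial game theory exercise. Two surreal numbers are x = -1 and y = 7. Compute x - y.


x = -1, y = 7
x - y = -1 - 7 = -8

-8


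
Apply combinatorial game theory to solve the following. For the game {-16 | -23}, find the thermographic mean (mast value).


Game = {-16 | -23}, a switch {a | b} with numbers a > b.
Its thermograph has left wall a - t and right wall b + t, which meet at t = (a - b)/2, where both equal (a + b)/2. So the mast (mean value) is at (a + b)/2.
Mean = (-16 + (-23))/2 = -39/2 = -39/2

-39/2


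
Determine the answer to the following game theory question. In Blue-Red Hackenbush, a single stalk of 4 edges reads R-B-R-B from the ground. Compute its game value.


Edges (from ground): R-B-R-B
By Berlekamp's sign-expansion rule, a Blue-Red Hackenbush stalk has the value of the surreal number whose sign sequence is the edge sequence with B -> + and R -> -.
Sign sequence: -+-+
Trace the sign expansion in the surreal number tree, starting from 0:
Edge 1: R (sign -) -> bounds (-inf, 0), value = -1
Edge 2: B (sign +) -> bounds (-1, 0), value = -1/2
Edge 3: R (sign -) -> bounds (-1, -1/2), value = -3/4
Edge 4: B (sign +) -> bounds (-3/4, -1/2), value = -5/8
Game value = -5/8

-5/8


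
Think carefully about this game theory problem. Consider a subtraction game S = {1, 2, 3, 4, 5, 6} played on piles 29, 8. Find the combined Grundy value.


Subtraction set: {1, 2, 3, 4, 5, 6}
For this subtraction set, G(n) = n mod 7 (period = max + 1 = 7).
Pile 1 (size 29): G(29) = 29 mod 7 = 1
Pile 2 (size 8): G(8) = 8 mod 7 = 1
Total Grundy value = XOR of all: 1 XOR 1 = 0

0


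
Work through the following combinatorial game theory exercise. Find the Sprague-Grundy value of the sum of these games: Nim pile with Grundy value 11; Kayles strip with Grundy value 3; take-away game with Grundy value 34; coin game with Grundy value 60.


By the Sprague-Grundy theorem, the Grundy value of a sum of games is the XOR of individual Grundy values.
Nim pile: Grundy value = 11. Running XOR: 0 XOR 11 = 11
Kayles strip: Grundy value = 3. Running XOR: 11 XOR 3 = 8
take-away game: Grundy value = 34. Running XOR: 8 XOR 34 = 42
coin game: Grundy value = 60. Running XOR: 42 XOR 60 = 22
The combined Grundy value is 22.

22


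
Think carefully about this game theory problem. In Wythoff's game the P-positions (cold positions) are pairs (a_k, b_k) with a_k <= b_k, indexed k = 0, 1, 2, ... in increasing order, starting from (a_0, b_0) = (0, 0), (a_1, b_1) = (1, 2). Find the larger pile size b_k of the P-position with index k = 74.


By Wythoff's theorem, a_k = floor(k * phi) and b_k = floor(k * phi^2) = a_k + k, where phi = (1 + sqrt(5))/2 is the golden ratio.
phi = (1 + sqrt(5))/2 = 1.618034
phi^2 = phi + 1 = 2.618034
k = 74
k * phi^2 = 74 * 2.618034 = 193.734515
b_74 = floor(k * phi^2) = 193 (check: a_74 + k = 119 + 74 = 193)

193


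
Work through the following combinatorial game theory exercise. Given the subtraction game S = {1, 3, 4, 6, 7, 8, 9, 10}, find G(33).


The subtraction set is S = {1, 3, 4, 6, 7, 8, 9, 10}.
G(k) = mex{ G(k - s) : s in S, s <= k }. We compute iteratively: G(0) = 0.
G(1) = mex({0}) = 1
G(2) = mex({1}) = 0
G(3) = mex({0}) = 1
G(4) = mex({0, 1}) = 2
G(5) = mex({0, 1, 2}) = 3
G(6) = mex({0, 1, 3}) = 2
G(7) = mex({0, 1, 2}) = 3
G(8) = mex({0, 1, 2, 3}) = 4
G(9) = mex({0, 1, 2, 3, 4}) = 5
G(10) = mex({0, 1, 2, 3, 5}) = 4
G(11) = mex({0, 1, 2, 3, 4}) = 5
G(12) = mex({0, 1, 2, 3, 4, 5}) = 6
G(13) = mex({1, 2, 3, 4, 5, 6}) = 0
G(14) = mex({0, 2, 3, 4, 5}) = 1
G(15) = mex({1, 2, 3, 4, 5, 6}) = 0
G(16) = mex({0, 2, 3, 4, 5, 6}) = 1
G(17) = mex({0, 1, 3, 4, 5}) = 2
G(18) = mex({0, 1, 2, 4, 5, 6}) = 3
G(19) = mex({0, 1, 3, 4, 5, 6}) = 2
G(20) = mex({0, 1, 2, 4, 5, 6}) = 3
G(21) = mex({0, 1, 2, 3, 5, 6}) = 4
G(22) = mex({0, 1, 2, 3, 4, 6}) = 5
Observe that G(13)..G(22) = 0, 1, 0, 1, 2, 3, 2, 3, 4, 5 repeats G(0)..G(9) = 0, 1, 0, 1, 2, 3, 2, 3, 4, 5.
For k >= max(S) = 10, G(k) is determined by the previous 10 values G(k-10)..G(k-1); a window of 10 consecutive values has recurred shifted by 13, so by induction G(k + 13) = G(k) for all k >= 0: the sequence is periodic from the start with period 13.
One period: G(0..12) = 0, 1, 0, 1, 2, 3, 2, 3, 4, 5, 4, 5, 6.
33 mod 13 = 7, so G(33) = G(7) = 3.

3


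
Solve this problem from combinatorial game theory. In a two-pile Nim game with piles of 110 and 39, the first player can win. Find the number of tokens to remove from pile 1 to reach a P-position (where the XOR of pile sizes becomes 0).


Piles: 110 and 39
Current XOR: 110 XOR 39 = 73 (non-zero, so this is an N-position).
To make the XOR zero, we need to find a move that balances the piles.
For pile 1 (size 110): target = 110 XOR 73 = 39
We reduce pile 1 from 110 to 39.
Tokens removed: 110 - 39 = 71
Verification: 39 XOR 39 = 0

71


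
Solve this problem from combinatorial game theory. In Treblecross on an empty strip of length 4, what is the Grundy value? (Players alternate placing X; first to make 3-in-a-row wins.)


Treblecross: place X on empty cells; 3-in-a-row wins.
Playing within two cells of an existing X lets the opponent win at once, so sensible play treats the cells i-2..i+2 around each X as dead. The player left with no safe cell loses, so this is a normal-play take-away game on strips of safe cells.
Placing X at cell i (0-indexed) of a strip of k safe cells leaves independent strips of sizes max(0, i-2) and max(0, k-i-3). Hence G(k) = mex{ G(max(0,i-2)) XOR G(max(0,k-i-3)) : 0 <= i < k }, with G(0) = 0.
G(1): splits (0,0):0^0=0 -> mex({0}) = 1
G(2): splits (0,0):0^0=0 -> mex({0}) = 1
G(3): splits (0,0):0^0=0 -> mex({0}) = 1
G(4): splits (0,1):0^1=1 (0,0):0^0=0 -> mex({0, 1}) = 2
Therefore G(4) = 2.

2


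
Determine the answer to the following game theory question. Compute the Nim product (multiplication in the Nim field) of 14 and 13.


Nim multiplication is bilinear over XOR: (u XOR v) * w = (u*w) XOR (v*w).
So we split each operand into its bit components and XOR the pairwise Nim products.
14 = 2 + 4 + 8 (as XOR of powers of 2).
13 = 1 + 4 + 8 (as XOR of powers of 2).
Using the standard Nim-product table on single bits:
  2*2 = 3,   2*4 = 8,   2*8 = 12,
  4*4 = 6,   4*8 = 11,  8*8 = 13,
and  1*x = x (identity), k*l = l*k (commutative).
Pairwise Nim products:
  2 * 1 = 2
  2 * 4 = 8
  2 * 8 = 12
  4 * 1 = 4
  4 * 4 = 6
  4 * 8 = 11
  8 * 1 = 8
  8 * 4 = 11
  8 * 8 = 13
XOR them: 2 XOR 8 XOR 12 XOR 4 XOR 6 XOR 11 XOR 8 XOR 11 XOR 13 = 1.
Result: 14 * 13 = 1 (in Nim).

1


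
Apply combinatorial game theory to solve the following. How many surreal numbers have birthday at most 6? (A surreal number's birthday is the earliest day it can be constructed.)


Day 0: {|} = 0 is born. Count = 1.
Day n: the number of surreal numbers born by day n is 2^(n+1) - 1.
By day 0: 2^1 - 1 = 1
By day 1: 2^2 - 1 = 3
By day 2: 2^3 - 1 = 7
By day 3: 2^4 - 1 = 15
By day 4: 2^5 - 1 = 31
By day 5: 2^6 - 1 = 63
By day 6: 2^7 - 1 = 127
By day 6: 127 surreal numbers.

127


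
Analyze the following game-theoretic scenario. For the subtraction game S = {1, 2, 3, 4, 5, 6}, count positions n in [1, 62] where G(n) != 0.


Subtraction set S = {1, 2, 3, 4, 5, 6}, so G(n) = n mod 7.
G(n) = 0 when n is a multiple of 7.
Multiples of 7 in [1, 62]: 8
N-positions (nonzero Grundy) = 62 - 8 = 54

54


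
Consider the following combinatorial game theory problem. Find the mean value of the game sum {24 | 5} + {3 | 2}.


G1 = {24 | 5}, G2 = {3 | 2}
Each is a switch {a | b} with numbers a > b; its mean value is (a + b)/2, and mean value is additive over game sums: m(G1 + G2) = m(G1) + m(G2).
Mean of G1 = (24 + (5))/2 = 29/2 = 29/2
Mean of G2 = (3 + (2))/2 = 5/2 = 5/2
Mean of G1 + G2 = 29/2 + 5/2 = 17

17


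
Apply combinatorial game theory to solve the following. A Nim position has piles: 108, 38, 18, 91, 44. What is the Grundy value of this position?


We need the XOR (exclusive or) of all pile sizes.
After XOR-ing pile 1 (size 108): 0 XOR 108 = 108
After XOR-ing pile 2 (size 38): 108 XOR 38 = 74
After XOR-ing pile 3 (size 18): 74 XOR 18 = 88
After XOR-ing pile 4 (size 91): 88 XOR 91 = 3
After XOR-ing pile 5 (size 44): 3 XOR 44 = 47
The Nim-value of this position is 47.

47


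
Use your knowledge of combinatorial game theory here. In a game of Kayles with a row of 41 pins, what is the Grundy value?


Kayles: a move removes 1 or 2 adjacent pins from a contiguous row.
Removing pins from a row of k leaves two independent rows (a, b) with a + b = k - 1 (one pin) or a + b = k - 2 (two pins); an end removal gives a = 0.
By Sprague-Grundy, G(k) = mex{ G(a) XOR G(b) } over all these splits. G(0) = 0.
G(1): splits (0,0):0^0=0 -> mex({0}) = 1
G(2): splits (0,1):0^1=1 (0,0):0^0=0 -> mex({0, 1}) = 2
G(3): splits (0,2):0^2=2 (1,1):1^1=0 (0,1):0^1=1 -> mex({0, 1, 2}) = 3
G(4): splits (0,3):0^3=3 (1,2):1^2=3 (0,2):0^2=2 (1,1):1^1=0 -> mex({0, 2, 3}) = 1
G(5): splits (0,4):0^1=1 (1,3):1^3=2 (2,2):2^2=0 (0,3):0^3=3 (1,2):1^2=3 -> mex({0, 1, 2, 3}) = 4
G(6) = mex({0, 1, 2, 4}) = 3
G(7) = mex({0, 1, 3, 4, 5}) = 2
G(8) = mex({0, 2, 3, 5, 6}) = 1
G(9) = mex({0, 1, 2, 3, 6, 7}) = 4
G(10) = mex({0, 1, 3, 4, 5, 7}) = 2
G(11) = mex({0, 1, 2, 3, 4, 5}) = 6
G(12) = mex({0, 1, 2, 3, 5, 6, 7}) = 4
G(13) = mex({0, 2, 3, 4, 6, 7}) = 1
G(14) = mex({0, 1, 4, 5, 6, 7}) = 2
G(15) = mex({0, 1, 2, 3, 4, 5, 6}) = 7
G(16) = mex({0, 2, 3, 5, 6, 7}) = 1
G(17) = mex({0, 1, 2, 3, 5, 6, 7}) = 4
G(18) = mex({0, 1, 2, 4, 5, 6}) = 3
G(19) = mex({0, 1, 3, 4, 5, 7}) = 2
G(20) = mex({0, 2, 3, 4, 5, 6, 7}) = 1
G(21) = mex({0, 1, 2, 3, 5, 6, 7}) = 4
G(22) = mex({0, 1, 2, 3, 4, 5, 7}) = 6
G(23) = mex({0, 1, 2, 3, 4, 5, 6}) = 7
G(24) = mex({0, 1, 2, 3, 5, 6, 7}) = 4
G(25) = mex({0, 2, 3, 4, 6, 7}) = 1
G(26) = mex({0, 1, 3, 4, 5, 6, 7}) = 2
G(27) = mex({0, 1, 2, 3, 4, 5, 6, 7}) = 8
G(28) = mex({0, 1, 2, 3, 4, 6, 7, 8}) = 5
G(29) = mex({0, 1, 2, 3, 5, 6, 7, 8, 9}) = 4
G(30) = mex({0, 1, 2, 3, 4, 5, 6, 9, 10}) = 7
G(31) = mex({0, 1, 3, 4, 5, 7, 10, 11}) = 2
G(32) = mex({0, 2, 3, 4, 5, 6, 7, 9, 11}) = 1
G(33) = mex({0, 1, 2, 3, 4, 5, 6, 7, 9, 12}) = 8
G(34) = mex({0, 1, 2, 3, 4, 5, 7, 8, 11, 12}) = 6
G(35) = mex({0, 1, 2, 3, 4, 5, 6, 8, 9, 10, 11}) = 7
G(36) = mex({0, 1, 2, 3, 5, 6, 7, 9, 10}) = 4
G(37) = mex({0, 2, 3, 4, 6, 7, 9, 10, 11, 12}) = 1
G(38) = mex({0, 1, 3, 4, 5, 6, 7, 9, 10, 11, 12}) = 2
G(39) = mex({0, 1, 2, 4, 5, 6, 7, 9, 10, 12, 14}) = 3
G(40) = mex({0, 2, 3, 4, 6, 7, 11, 12, 14}) = 1
G(41) = mex({0, 1, 2, 3, 5, 6, 7, 9, 10, 11, 12}) = 4
Therefore G(41) = 4.

4


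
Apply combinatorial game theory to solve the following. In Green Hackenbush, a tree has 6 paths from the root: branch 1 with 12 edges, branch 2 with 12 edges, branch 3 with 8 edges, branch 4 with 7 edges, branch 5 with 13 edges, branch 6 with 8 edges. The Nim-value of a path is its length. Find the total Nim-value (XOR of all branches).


The tree has 6 branches from the ground vertex.
In Green Hackenbush, the Nim-value of a simple path of length k is k.
Branch 1: length 12, Nim-value = 12
Branch 2: length 12, Nim-value = 12
Branch 3: length 8, Nim-value = 8
Branch 4: length 7, Nim-value = 7
Branch 5: length 13, Nim-value = 13
Branch 6: length 8, Nim-value = 8
Total Nim-value = XOR of all branch values:
0 XOR 12 = 12
12 XOR 12 = 0
0 XOR 8 = 8
8 XOR 7 = 15
15 XOR 13 = 2
2 XOR 8 = 10
Nim-value of the tree = 10

10


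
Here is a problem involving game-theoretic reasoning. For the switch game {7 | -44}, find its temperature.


The game is {7 | -44}, a switch {a | b} with numbers a > b.
Cooling {a | b} by t gives {a - t | b + t}, which stops being hot when a - t = b + t, i.e. at t = (a - b)/2. So the temperature of a switch is (a - b)/2.
Temperature = (Left option - Right option) / 2
= (7 - (-44)) / 2
= 51 / 2
= 51/2

51/2


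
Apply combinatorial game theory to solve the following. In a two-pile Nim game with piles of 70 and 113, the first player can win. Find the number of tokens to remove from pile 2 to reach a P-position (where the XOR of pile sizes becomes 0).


Piles: 70 and 113
Current XOR: 70 XOR 113 = 55 (non-zero, so this is an N-position).
To make the XOR zero, we need to find a move that balances the piles.
For pile 2 (size 113): target = 113 XOR 55 = 70
We reduce pile 2 from 113 to 70.
Tokens removed: 113 - 70 = 43
Verification: 70 XOR 70 = 0

43


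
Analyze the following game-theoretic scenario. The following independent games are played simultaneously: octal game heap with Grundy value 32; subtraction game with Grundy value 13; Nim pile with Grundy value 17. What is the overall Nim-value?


By the Sprague-Grundy theorem, the Grundy value of a sum of games is the XOR of individual Grundy values.
octal game heap: Grundy value = 32. Running XOR: 0 XOR 32 = 32
subtraction game: Grundy value = 13. Running XOR: 32 XOR 13 = 45
Nim pile: Grundy value = 17. Running XOR: 45 XOR 17 = 60
The combined Grundy value is 60.

60
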